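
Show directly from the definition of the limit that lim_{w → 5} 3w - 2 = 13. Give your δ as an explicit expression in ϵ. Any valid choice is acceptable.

δ = ϵ/3

Let ϵ > 0 be given. We need δ > 0 so that 0 < |w − 5| < δ implies |(3w - 2) − 13| < ϵ.
Since (3w - 2) − 13 = 3(w − 5), we have |(3w - 2) − 13| = 3|w − 5|.
So 3|w − 5| < ϵ exactly when |w − 5| < ϵ/3.
Choosing δ = ϵ/3 gives |(3w - 2) − 13| = 3|w − 5| < ϵ whenever |w − 5| < δ.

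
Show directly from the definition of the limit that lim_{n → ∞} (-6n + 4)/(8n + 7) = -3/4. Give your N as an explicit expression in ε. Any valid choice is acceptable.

N = (37/32)/ε

Fix ε > 0. For n ≥ 1, |(-6n + 4)/(8n + 7) + 3/4| = |74|/(8(8n + 7)) = 74/(8(8n + 7)).
Since 8n + 7 ≥ 8n for n ≥ 1, this is ≤ 74/(8·8n) = (37/32)/n.
So |(-6n + 4)/(8n + 7) + 3/4| < ε whenever n > (37/32)/ε.
Take N = (37/32)/ε. If n > N then |(-6n + 4)/(8n + 7) + 3/4| ≤ (37/32)/n < ε.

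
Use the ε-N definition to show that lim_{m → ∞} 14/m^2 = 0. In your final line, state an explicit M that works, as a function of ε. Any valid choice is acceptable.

Suppose ε > 0. For m ≥ 1, |14/m^2 − 0| = 14/m^2.
14/m^2 < ε ⇔ m^2 > 14/ε ⇔ m > (14/ε)^{1/2}.
Take M = (14/ε)^{1/2}. Then m > M implies 14/m^2 < ε.

M = (14/ε)^{1/2}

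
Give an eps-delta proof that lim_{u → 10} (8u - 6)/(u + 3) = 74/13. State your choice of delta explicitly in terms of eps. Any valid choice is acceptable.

Let eps > 0 be given. We want delta > 0 with 0 < |u − 10| < delta ⇒ |(8u - 6)/(u + 3) − (74/13)| < eps.
Combining over a common denominator, (8u - 6)/(u + 3) − (74/13) = [(8u - 6)·13 − 74·(u + 3)] / [13·(u + 3)] = 30(u − 10) / (13(u + 3)).
So |(8u - 6)/(u + 3) − (74/13)| = 30|u − 10| / (13·|u + 3|).
Restrict delta ≤ 13/2. Then |u − 10| < 13/2 gives |u + 3| = |(u − 10) + 13| ≥ 13 − 13/2 = 13/2.
Hence |(8u - 6)/(u + 3) − (74/13)| < 30|u − 10|/(13·(13/2)) = (60/169)|u − 10|, which is < eps once |u − 10| < (169/60)eps.
Take delta = min(13/2, (169/60)eps). Then 0 < |u − 10| < delta forces both bounds, so |(8u - 6)/(u + 3) − (74/13)| < eps.

delta = min(13/2, (169/60)eps)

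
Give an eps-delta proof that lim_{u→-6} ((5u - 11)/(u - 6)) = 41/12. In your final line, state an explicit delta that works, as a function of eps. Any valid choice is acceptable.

delta = min(6, (72/19)eps)

Let eps > 0 be given. We want delta > 0 with 0 < |u + 6| < delta ⇒ |(5u - 11)/(u - 6) − (41/12)| < eps.
Combining over a common denominator, (5u - 11)/(u - 6) − (41/12) = [(5u - 11)·(-12) − (-41)·(u - 6)] / [(-12)·(u - 6)] = -19(u + 6) / ((-12)(u - 6)).
So |(5u - 11)/(u - 6) − (41/12)| = 19|u + 6| / (12·|u − 6|).
Require delta ≤ 6, so |u − 6| ≥ |-12| − |u + 6| > 12 − 6 = 6.
Hence |(5u - 11)/(u - 6) − (41/12)| < 19|u + 6|/(12·6) = (19/72)|u + 6|, which is < eps once |u + 6| < (72/19)eps.
Take delta = min(6, (72/19)eps). Then 0 < |u + 6| < delta forces both bounds, so |(5u - 11)/(u - 6) − (41/12)| < eps.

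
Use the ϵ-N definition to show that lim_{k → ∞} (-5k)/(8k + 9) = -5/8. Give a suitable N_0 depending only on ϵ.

N_0 = (45/64)/ϵ

Fix ϵ > 0. For k ≥ 1, |(-5k)/(8k + 9) + 5/8| = |45|/(8(8k + 9)) = 45/(8(8k + 9)).
Since 8k + 9 ≥ 8k for k ≥ 1, this is ≤ 45/(8·8k) = (45/64)/k.
So |(-5k)/(8k + 9) + 5/8| < ϵ whenever k > (45/64)/ϵ.
Take N_0 = (45/64)/ϵ. If k > N_0 then |(-5k)/(8k + 9) + 5/8| ≤ (45/64)/k < ϵ.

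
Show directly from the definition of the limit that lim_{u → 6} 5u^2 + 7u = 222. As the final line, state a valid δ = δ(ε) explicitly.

δ = min(1, ε/72)

Fix ε > 0. We want δ > 0 such that 0 < |u − 6| < δ implies |(5u^2 + 7u) − 222| < ε.
(5u^2 + 7u) − 222 = 5u^2 + 7u - 222 = (u − 6)(5u + 37).
So |(5u^2 + 7u) − 222| = |u − 6|·|5u + 37|.
Require δ ≤ 1. Then |u − 6| < 1 gives |u| < 7, and by the triangle inequality |5u + 37| ≤ 5·7 + 37 = 72.
Hence |(5u^2 + 7u) − 222| ≤ 72|u − 6| < ε provided |u − 6| < ε/72.
Choosing δ = min(1, ε/72) ensures both conditions, hence |(5u^2 + 7u) − 222| < ε.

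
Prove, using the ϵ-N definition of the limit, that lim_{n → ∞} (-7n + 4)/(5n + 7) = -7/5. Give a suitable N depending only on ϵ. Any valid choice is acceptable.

Let ϵ > 0. For n ≥ 1, |(-7n + 4)/(5n + 7) + 7/5| = |69|/(5(5n + 7)) = 69/(5(5n + 7)).
Since 5n + 7 ≥ 5n for n ≥ 1, this is ≤ 69/(5·5n) = (69/25)/n.
So |(-7n + 4)/(5n + 7) + 7/5| < ϵ whenever n > (69/25)/ϵ.
Take N = (69/25)/ϵ. If n > N then |(-7n + 4)/(5n + 7) + 7/5| ≤ (69/25)/n < ϵ.

N = (69/25)/ϵ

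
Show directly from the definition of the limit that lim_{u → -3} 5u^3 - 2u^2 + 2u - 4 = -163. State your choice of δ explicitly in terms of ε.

Let ε > 0. We want δ > 0 such that 0 < |u + 3| < δ implies |(5u^3 - 2u^2 + 2u - 4) + 163| < ε.
(5u^3 - 2u^2 + 2u - 4) + 163 = 5u^3 - 2u^2 + 2u + 159 = (u + 3)(5u^2 - 17u + 53).
So |(5u^3 - 2u^2 + 2u - 4) + 163| = |u + 3|·|5u^2 - 17u + 53|.
Assume first that |u + 3| < 1, so |u| < 4. Then |5u^2 - 17u + 53| ≤ 5·4^2 + 17·4 + 53 = 201.
Hence |(5u^3 - 2u^2 + 2u - 4) + 163| ≤ 201|u + 3| < ε provided |u + 3| < ε/201.
Choosing δ = min(1, ε/201) ensures both conditions, hence |(5u^3 - 2u^2 + 2u - 4) + 163| < ε.

δ = min(1, ε/201)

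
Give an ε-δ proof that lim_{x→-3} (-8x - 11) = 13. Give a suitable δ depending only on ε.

δ = ε/8

Let ε > 0 be given. We need δ > 0 so that 0 < |x + 3| < δ implies |(-8x - 11) − 13| < ε.
|(-8x - 11) − 13| = |-8x - 24| = 8|x + 3|.
So 8|x + 3| < ε exactly when |x + 3| < ε/8.
Take δ = ε/8. If 0 < |x + 3| < δ then |(-8x - 11) − 13| = 8|x + 3| < 8·(ε/8) = ε.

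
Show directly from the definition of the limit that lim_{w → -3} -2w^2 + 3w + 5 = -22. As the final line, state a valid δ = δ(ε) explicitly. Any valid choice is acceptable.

Fix ε > 0. We want δ > 0 such that 0 < |w + 3| < δ implies |(-2w^2 + 3w + 5) + 22| < ε.
(-2w^2 + 3w + 5) + 22 = -2w^2 + 3w + 27 = (w + 3)(-2w + 9).
So |(-2w^2 + 3w + 5) + 22| = |w + 3|·|-2w + 9|.
Require δ ≤ 1. Then |w + 3| < 1 gives |w| < 4, and by the triangle inequality |-2w + 9| ≤ 2·4 + 9 = 17.
Hence |(-2w^2 + 3w + 5) + 22| ≤ 17|w + 3| < ε provided |w + 3| < ε/17.
Take δ = min(1, ε/17). Then 0 < |w + 3| < δ gives both |w + 3| < 1 and |w + 3| < ε/17, so |(-2w^2 + 3w + 5) + 22| < ε.

δ = min(1, ε/17)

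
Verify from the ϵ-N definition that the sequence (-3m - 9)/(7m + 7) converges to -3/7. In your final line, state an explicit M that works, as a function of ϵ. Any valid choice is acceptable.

M = (6/7)/ϵ

Let ϵ > 0. For m ≥ 1, |(-3m - 9)/(7m + 7) + 3/7| = |-42|/(7(7m + 7)) = 42/(7(7m + 7)).
Since 7m + 7 ≥ 7m for m ≥ 1, this is ≤ 42/(7·7m) = (6/7)/m.
So |(-3m - 9)/(7m + 7) + 3/7| < ϵ whenever m > (6/7)/ϵ.
Take M = (6/7)/ϵ. If m > M then |(-3m - 9)/(7m + 7) + 3/7| ≤ (6/7)/m < ϵ.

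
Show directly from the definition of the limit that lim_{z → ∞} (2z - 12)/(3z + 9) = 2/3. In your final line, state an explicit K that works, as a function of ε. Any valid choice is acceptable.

K = 6/ε

Let ε > 0 be given. We seek K > 0 such that z > K implies |(2z - 12)/(3z + 9) − (2/3)| < ε.
(2z - 12)/(3z + 9) − (2/3) = (3(2z - 12) − 2(3z + 9)) / (3(3z + 9)) = -54/(3(3z + 9)).
For z > 0 we have 3z + 9 > 3z, so |(2z - 12)/(3z + 9) − (2/3)| = 54/(3(3z + 9)) < 54/(3·3z) = 6/z.
Thus |(2z - 12)/(3z + 9) − (2/3)| < ε whenever z > 6/ε.
Take K = 6/ε. If z > K then |(2z - 12)/(3z + 9) − (2/3)| < 6/z < ε.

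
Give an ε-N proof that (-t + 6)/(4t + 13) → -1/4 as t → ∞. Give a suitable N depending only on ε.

N = (37/16)/ε

Suppose ε > 0. We seek N > 0 such that t > N implies |(-t + 6)/(4t + 13) + 1/4| < ε.
(-t + 6)/(4t + 13) + 1/4 = (4(-t + 6) − (-1)(4t + 13)) / (4(4t + 13)) = 37/(4(4t + 13)).
For t > 0 we have 4t + 13 > 4t, so |(-t + 6)/(4t + 13) + 1/4| = 37/(4(4t + 13)) < 37/(4·4t) = (37/16)/t.
Thus |(-t + 6)/(4t + 13) + 1/4| < ε whenever t > (37/16)/ε.
Take N = (37/16)/ε. If t > N then |(-t + 6)/(4t + 13) + 1/4| < (37/16)/t < ε.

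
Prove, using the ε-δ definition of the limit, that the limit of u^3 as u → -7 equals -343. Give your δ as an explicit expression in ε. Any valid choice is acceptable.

Let ε > 0 be given. We seek δ > 0 with 0 < |u + 7| < δ ⇒ |u^3 + 343| < ε.
Factor: u^3 + 343 = (u + 7)(u^2 - 7u + 49), so |u^3 + 343| = |u + 7|·|u^2 - 7u + 49|.
Impose δ ≤ 1 so that |u| < 8; then |u^2 - 7u + 49| ≤ 169.
Hence |u^3 + 343| ≤ 169|u + 7|, which is < ε once |u + 7| < ε/169.
Take δ = min(1, ε/169). If 0 < |u + 7| < δ then both bounds hold and |u^3 + 343| ≤ 169|u + 7| < 169·(ε/169) = ε.

δ = min(1, ε/169)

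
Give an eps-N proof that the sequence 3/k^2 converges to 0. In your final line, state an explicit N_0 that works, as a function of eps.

N_0 = (3/eps)^{1/2}

Fix eps > 0. For k ≥ 1, |3/k^2 − 0| = 3/k^2.
3/k^2 < eps ⇔ k^2 > 3/eps ⇔ k > (3/eps)^{1/2}.
Take N_0 = (3/eps)^{1/2}. Then k > N_0 implies 3/k^2 < eps.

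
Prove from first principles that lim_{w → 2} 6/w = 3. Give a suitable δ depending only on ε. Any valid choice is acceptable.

Let ε > 0. We seek δ > 0 such that 0 < |w − 2| < δ implies |6/w − 3| < ε.
|6/w − 3| = 6·|2 − w|/(2·|w|) = 6|w − 2|/(2|w|).
Require δ ≤ 1 so that |w| > 2 − 1 = 1, hence 2|w| > 2.
Then |6/w − 3| < 6|w − 2|/2, which is < ε when |w − 2| < (1/3)ε.
Take δ = min(1, (1/3)ε). Then 0 < |w − 2| < δ gives both |w − 2| < 1 and |w − 2| < (1/3)ε, so |6/w − 3| < ε.

δ = min(1, (1/3)ε)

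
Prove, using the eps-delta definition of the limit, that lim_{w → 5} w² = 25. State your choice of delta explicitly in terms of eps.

Let eps > 0. We seek delta > 0 with 0 < |w − 5| < delta ⇒ |w² − 25| < eps.
Factor: w² − 25 = (w − 5)(w + 5), so |w² − 25| = |w − 5|·|w + 5|.
Impose delta ≤ 1 so that |w| < 6; then |w + 5| ≤ 11.
Hence |w² − 25| ≤ 11|w − 5|, which is < eps once |w − 5| < eps/11.
Take delta = min(1, eps/11). If 0 < |w − 5| < delta then both bounds hold and |w² − 25| ≤ 11|w − 5| < 11·(eps/11) = eps.

delta = min(1, eps/11)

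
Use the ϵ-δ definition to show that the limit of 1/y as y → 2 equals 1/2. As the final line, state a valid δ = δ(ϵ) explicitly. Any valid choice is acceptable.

δ = min(1, 2ϵ)

Suppose ϵ > 0. We seek δ > 0 such that 0 < |y − 2| < δ implies |1/y − (1/2)| < ϵ.
|1/y − (1/2)| = |2 − y|/(2·|y|) = |y − 2|/(2|y|).
Require δ ≤ 1 so that |y| > 2 − 1 = 1, hence 2|y| > 2.
Then |1/y − (1/2)| < |y − 2|/2, which is < ϵ when |y − 2| < 2ϵ.
Take δ = min(1, 2ϵ). Then 0 < |y − 2| < δ gives both |y − 2| < 1 and |y − 2| < 2ϵ, so |1/y − (1/2)| < ϵ.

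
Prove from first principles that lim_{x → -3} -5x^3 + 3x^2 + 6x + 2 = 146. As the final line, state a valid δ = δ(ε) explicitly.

Fix ε > 0. We want δ > 0 such that 0 < |x + 3| < δ implies |(-5x^3 + 3x^2 + 6x + 2) − 146| < ε.
(-5x^3 + 3x^2 + 6x + 2) − 146 = -5x^3 + 3x^2 + 6x - 144 = (x + 3)(-5x^2 + 18x - 48).
So |(-5x^3 + 3x^2 + 6x + 2) − 146| = |x + 3|·|-5x^2 + 18x - 48|.
Require δ ≤ 1. Then |x + 3| < 1 gives |x| < 4, and by the triangle inequality |-5x^2 + 18x - 48| ≤ 5·4^2 + 18·4 + 48 = 200.
Hence |(-5x^3 + 3x^2 + 6x + 2) − 146| ≤ 200|x + 3| < ε provided |x + 3| < ε/200.
Take δ = min(1, ε/200). Then 0 < |x + 3| < δ gives both |x + 3| < 1 and |x + 3| < ε/200, so |(-5x^3 + 3x^2 + 6x + 2) − 146| < ε.

δ = min(1, ε/200)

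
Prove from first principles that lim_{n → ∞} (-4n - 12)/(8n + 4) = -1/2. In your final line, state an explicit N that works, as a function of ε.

N = (5/4)/ε

Fix ε > 0. For n ≥ 1, |(-4n - 12)/(8n + 4) + 1/2| = |-80|/(8(8n + 4)) = 80/(8(8n + 4)).
Since 8n + 4 ≥ 8n for n ≥ 1, this is ≤ 80/(8·8n) = (5/4)/n.
So |(-4n - 12)/(8n + 4) + 1/2| < ε whenever n > (5/4)/ε.
Take N = (5/4)/ε. If n > N then |(-4n - 12)/(8n + 4) + 1/2| ≤ (5/4)/n < ε.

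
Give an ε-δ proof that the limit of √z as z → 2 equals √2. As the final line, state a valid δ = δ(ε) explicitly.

Let ε > 0 be given. We want δ > 0 such that 0 < |z − 2| < δ implies |√z − √2| < ε.
Multiplying by the conjugate, |√z − √2| = |z − 2|/(√z + √2).
Restrict δ ≤ 2 so that |z − 2| < 2 forces z > 0, and then √z + √2 > √2.
Hence |√z − √2| < |z − 2|/√2, which is < ε once |z − 2| < √2·ε.
Take δ = min(2, √2·ε). If 0 < |z − 2| < δ then z > 0 and |√z − √2| < |z − 2|/√2 < ε.

δ = min(2, √2·ε)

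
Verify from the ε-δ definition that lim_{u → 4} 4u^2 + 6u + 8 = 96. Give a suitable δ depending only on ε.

Let ε > 0 be given. We want δ > 0 such that 0 < |u − 4| < δ implies |(4u^2 + 6u + 8) − 96| < ε.
(4u^2 + 6u + 8) − 96 = 4u^2 + 6u - 88 = (u − 4)(4u + 22).
So |(4u^2 + 6u + 8) − 96| = |u − 4|·|4u + 22|.
Require δ ≤ 1. Then |u − 4| < 1 gives |u| < 5, and by the triangle inequality |4u + 22| ≤ 4·5 + 22 = 42.
Hence |(4u^2 + 6u + 8) − 96| ≤ 42|u − 4| < ε provided |u − 4| < ε/42.
Choosing δ = min(1, ε/42) ensures both conditions, hence |(4u^2 + 6u + 8) − 96| < ε.

δ = min(1, ε/42)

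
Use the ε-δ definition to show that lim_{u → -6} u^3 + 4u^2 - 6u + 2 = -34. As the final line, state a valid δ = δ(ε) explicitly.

δ = min(1, ε/69)

Let ε > 0. We want δ > 0 such that 0 < |u + 6| < δ implies |(u^3 + 4u^2 - 6u + 2) + 34| < ε.
(u^3 + 4u^2 - 6u + 2) + 34 = u^3 + 4u^2 - 6u + 36 = (u + 6)(u^2 - 2u + 6).
So |(u^3 + 4u^2 - 6u + 2) + 34| = |u + 6|·|u^2 - 2u + 6|.
Require δ ≤ 1. Then |u + 6| < 1 gives |u| < 7, and by the triangle inequality |u^2 - 2u + 6| ≤ 7^2 + 2·7 + 6 = 69.
Hence |(u^3 + 4u^2 - 6u + 2) + 34| ≤ 69|u + 6| < ε provided |u + 6| < ε/69.
Choosing δ = min(1, ε/69) ensures both conditions, hence |(u^3 + 4u^2 - 6u + 2) + 34| < ε.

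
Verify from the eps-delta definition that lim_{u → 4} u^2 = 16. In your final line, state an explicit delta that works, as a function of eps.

delta = min(1, eps/9)

Let eps > 0 be given. We seek delta > 0 with 0 < |u − 4| < delta ⇒ |u^2 − 16| < eps.
Factor: u^2 − 16 = (u − 4)(u + 4), so |u^2 − 16| = |u − 4|·|u + 4|.
Restrict delta ≤ 1. Then |u − 4| < 1 gives |u| < 5, so by the triangle inequality |u + 4| ≤ 5 + 4 = 9.
Hence |u^2 − 16| ≤ 9|u − 4|, which is < eps once |u − 4| < eps/9.
Take delta = min(1, eps/9). If 0 < |u − 4| < delta then both bounds hold and |u^2 − 16| ≤ 9|u − 4| < 9·(eps/9) = eps.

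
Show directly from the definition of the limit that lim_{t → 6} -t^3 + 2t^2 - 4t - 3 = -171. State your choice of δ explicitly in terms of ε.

Let ε > 0. We want δ > 0 such that 0 < |t − 6| < δ implies |(-t^3 + 2t^2 - 4t - 3) + 171| < ε.
(-t^3 + 2t^2 - 4t - 3) + 171 = -t^3 + 2t^2 - 4t + 168 = (t − 6)(-t^2 - 4t - 28).
So |(-t^3 + 2t^2 - 4t - 3) + 171| = |t − 6|·|-t^2 - 4t - 28|.
Require δ ≤ 1. Then |t − 6| < 1 gives |t| < 7, and by the triangle inequality |-t^2 - 4t - 28| ≤ 7^2 + 4·7 + 28 = 105.
Hence |(-t^3 + 2t^2 - 4t - 3) + 171| ≤ 105|t − 6| < ε provided |t − 6| < ε/105.
Take δ = min(1, ε/105). Then 0 < |t − 6| < δ gives both |t − 6| < 1 and |t − 6| < ε/105, so |(-t^3 + 2t^2 - 4t - 3) + 171| < ε.

δ = min(1, ε/105)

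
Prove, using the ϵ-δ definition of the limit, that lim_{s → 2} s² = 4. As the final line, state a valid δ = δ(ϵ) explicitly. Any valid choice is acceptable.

δ = min(2, ϵ/6)

Let ϵ > 0 be given. We seek δ > 0 with 0 < |s − 2| < δ ⇒ |s² − 4| < ϵ.
Factor: s² − 4 = (s − 2)(s + 2), so |s² − 4| = |s − 2|·|s + 2|.
Impose δ ≤ 2 so that |s| < 4; then |s + 2| ≤ 6.
Hence |s² − 4| ≤ 6|s − 2|, which is < ϵ once |s − 2| < ϵ/6.
Take δ = min(2, ϵ/6). If 0 < |s − 2| < δ then both bounds hold and |s² − 4| ≤ 6|s − 2| < 6·(ϵ/6) = ϵ.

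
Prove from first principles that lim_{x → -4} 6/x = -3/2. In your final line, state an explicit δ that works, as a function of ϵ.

Fix ϵ > 0. We seek δ > 0 such that 0 < |x + 4| < δ implies |6/x + 3/2| < ϵ.
|6/x + 3/2| = 6·|-4 − x|/(4·|x|) = 6|x + 4|/(4|x|).
Require δ ≤ 2 so that |x| > 4 − 2 = 2, hence 4|x| > 8.
Then |6/x + 3/2| < 6|x + 4|/8, which is < ϵ when |x + 4| < (4/3)ϵ.
Take δ = min(2, (4/3)ϵ). Then 0 < |x + 4| < δ gives both |x + 4| < 2 and |x + 4| < (4/3)ϵ, so |6/x + 3/2| < ϵ.

δ = min(2, (4/3)ϵ)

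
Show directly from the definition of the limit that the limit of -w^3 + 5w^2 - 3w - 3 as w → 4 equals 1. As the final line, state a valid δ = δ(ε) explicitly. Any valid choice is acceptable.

δ = min(2, ε/43)

Fix ε > 0. We want δ > 0 such that 0 < |w − 4| < δ implies |(-w^3 + 5w^2 - 3w - 3) − 1| < ε.
(-w^3 + 5w^2 - 3w - 3) − 1 = -w^3 + 5w^2 - 3w - 4 = (w − 4)(-w^2 + w + 1).
So |(-w^3 + 5w^2 - 3w - 3) − 1| = |w − 4|·|-w^2 + w + 1|.
Require δ ≤ 2. Then |w − 4| < 2 gives |w| < 6, and by the triangle inequality |-w^2 + w + 1| ≤ 6^2 + 6 + 1 = 43.
Hence |(-w^3 + 5w^2 - 3w - 3) − 1| ≤ 43|w − 4| < ε provided |w − 4| < ε/43.
Take δ = min(2, ε/43). Then 0 < |w − 4| < δ gives both |w − 4| < 2 and |w − 4| < ε/43, so |(-w^3 + 5w^2 - 3w - 3) − 1| < ε.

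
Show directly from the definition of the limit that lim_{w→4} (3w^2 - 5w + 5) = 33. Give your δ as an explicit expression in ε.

Suppose ε > 0. We want δ > 0 such that 0 < |w − 4| < δ implies |(3w^2 - 5w + 5) − 33| < ε.
(3w^2 - 5w + 5) − 33 = 3w^2 - 5w - 28 = (w − 4)(3w + 7).
So |(3w^2 - 5w + 5) − 33| = |w − 4|·|3w + 7|.
Assume first that |w − 4| < 2, so |w| < 6. Then |3w + 7| ≤ 3·6 + 7 = 25.
Hence |(3w^2 - 5w + 5) − 33| ≤ 25|w − 4| < ε provided |w − 4| < ε/25.
Choosing δ = min(2, ε/25) ensures both conditions, hence |(3w^2 - 5w + 5) − 33| < ε.

δ = min(2, ε/25)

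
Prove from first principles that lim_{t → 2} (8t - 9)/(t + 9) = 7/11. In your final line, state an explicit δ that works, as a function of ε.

δ = min(11/2, (121/162)ε)

Fix ε > 0. We want δ > 0 with 0 < |t − 2| < δ ⇒ |(8t - 9)/(t + 9) − (7/11)| < ε.
Combining over a common denominator, (8t - 9)/(t + 9) − (7/11) = [(8t - 9)·11 − 7·(t + 9)] / [11·(t + 9)] = 81(t − 2) / (11(t + 9)).
So |(8t - 9)/(t + 9) − (7/11)| = 81|t − 2| / (11·|t + 9|).
Restrict δ ≤ 11/2. Then |t − 2| < 11/2 gives |t + 9| = |(t − 2) + 11| ≥ 11 − 11/2 = 11/2.
Hence |(8t - 9)/(t + 9) − (7/11)| < 81|t − 2|/(11·(11/2)) = (162/121)|t − 2|, which is < ε once |t − 2| < (121/162)ε.
Take δ = min(11/2, (121/162)ε). Then 0 < |t − 2| < δ forces both bounds, so |(8t - 9)/(t + 9) − (7/11)| < ε.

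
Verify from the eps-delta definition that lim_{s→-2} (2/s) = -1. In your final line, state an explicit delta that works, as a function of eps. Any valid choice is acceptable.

delta = min(1, eps)

Suppose eps > 0. We seek delta > 0 such that 0 < |s + 2| < delta implies |2/s + 1| < eps.
|2/s + 1| = 2·|-2 − s|/(2·|s|) = 2|s + 2|/(2|s|).
Restrict delta ≤ 1. Then |s + 2| < 1 gives |s| > 1, so 2|s| > 2.
Then |2/s + 1| < 2|s + 2|/2, which is < eps when |s + 2| < eps.
Take delta = min(1, eps). Then 0 < |s + 2| < delta gives both |s + 2| < 1 and |s + 2| < eps, so |2/s + 1| < eps.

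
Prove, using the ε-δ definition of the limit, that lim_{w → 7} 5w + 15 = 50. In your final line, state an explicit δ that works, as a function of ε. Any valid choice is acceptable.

δ = ε/5

Fix ε > 0. We need δ > 0 so that 0 < |w − 7| < δ implies |(5w + 15) − 50| < ε.
|(5w + 15) − 50| = |5w - 35| = 5|w − 7|.
So 5|w − 7| < ε exactly when |w − 7| < ε/5.
Take δ = ε/5. If 0 < |w − 7| < δ then |(5w + 15) − 50| = 5|w − 7| < 5·(ε/5) = ε.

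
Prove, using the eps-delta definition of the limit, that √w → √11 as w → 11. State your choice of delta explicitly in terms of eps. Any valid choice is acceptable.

Suppose eps > 0. We want delta > 0 such that 0 < |w − 11| < delta implies |√w − √11| < eps.
Rationalise: √w − √11 = (w − 11)/(√w + √11), so |√w − √11| = |w − 11|/(√w + √11).
Restrict delta ≤ 11 so that |w − 11| < 11 forces w > 0, and then √w + √11 > √11.
Hence |√w − √11| < |w − 11|/√11, which is < eps once |w − 11| < √11·eps.
Take delta = min(11, √11·eps). If 0 < |w − 11| < delta then w > 0 and |√w − √11| < |w − 11|/√11 < eps.

delta = min(11, √11·eps)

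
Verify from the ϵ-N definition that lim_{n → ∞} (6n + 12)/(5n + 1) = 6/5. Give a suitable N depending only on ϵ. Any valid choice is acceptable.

Fix ϵ > 0. For n ≥ 1, |(6n + 12)/(5n + 1) − (6/5)| = |54|/(5(5n + 1)) = 54/(5(5n + 1)).
Since 5n + 1 ≥ 5n for n ≥ 1, this is ≤ 54/(5·5n) = (54/25)/n.
So |(6n + 12)/(5n + 1) − (6/5)| < ϵ whenever n > (54/25)/ϵ.
Take N = (54/25)/ϵ. If n > N then |(6n + 12)/(5n + 1) − (6/5)| ≤ (54/25)/n < ϵ.

N = (54/25)/ϵ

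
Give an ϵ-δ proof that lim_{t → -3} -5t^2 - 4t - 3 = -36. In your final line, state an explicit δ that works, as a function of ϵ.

δ = min(1, ϵ/31)

Let ϵ > 0. We want δ > 0 such that 0 < |t + 3| < δ implies |(-5t^2 - 4t - 3) + 36| < ϵ.
(-5t^2 - 4t - 3) + 36 = -5t^2 - 4t + 33 = (t + 3)(-5t + 11).
So |(-5t^2 - 4t - 3) + 36| = |t + 3|·|-5t + 11|.
Assume first that |t + 3| < 1, so |t| < 4. Then |-5t + 11| ≤ 5·4 + 11 = 31.
Hence |(-5t^2 - 4t - 3) + 36| ≤ 31|t + 3| < ϵ provided |t + 3| < ϵ/31.
Choosing δ = min(1, ϵ/31) ensures both conditions, hence |(-5t^2 - 4t - 3) + 36| < ϵ.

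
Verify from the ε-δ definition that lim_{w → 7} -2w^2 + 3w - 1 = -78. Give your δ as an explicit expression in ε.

δ = min(1, ε/27)

Let ε > 0 be given. We want δ > 0 such that 0 < |w − 7| < δ implies |(-2w^2 + 3w - 1) + 78| < ε.
(-2w^2 + 3w - 1) + 78 = -2w^2 + 3w + 77 = (w − 7)(-2w - 11).
So |(-2w^2 + 3w - 1) + 78| = |w − 7|·|-2w - 11|.
Assume first that |w − 7| < 1, so |w| < 8. Then |-2w - 11| ≤ 2·8 + 11 = 27.
Hence |(-2w^2 + 3w - 1) + 78| ≤ 27|w − 7| < ε provided |w − 7| < ε/27.
Take δ = min(1, ε/27). Then 0 < |w − 7| < δ gives both |w − 7| < 1 and |w − 7| < ε/27, so |(-2w^2 + 3w - 1) + 78| < ε.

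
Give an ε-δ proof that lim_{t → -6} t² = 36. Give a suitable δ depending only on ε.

δ = min(1, ε/13)

Let ε > 0. We seek δ > 0 with 0 < |t + 6| < δ ⇒ |t² − 36| < ε.
Factor: t² − 36 = (t + 6)(t - 6), so |t² − 36| = |t + 6|·|t - 6|.
Impose δ ≤ 1 so that |t| < 7; then |t - 6| ≤ 13.
Hence |t² − 36| ≤ 13|t + 6|, which is < ε once |t + 6| < ε/13.
Take δ = min(1, ε/13). If 0 < |t + 6| < δ then both bounds hold and |t² − 36| ≤ 13|t + 6| < 13·(ε/13) = ε.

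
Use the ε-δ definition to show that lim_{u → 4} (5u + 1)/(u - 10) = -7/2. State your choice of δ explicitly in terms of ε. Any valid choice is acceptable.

Let ε > 0. We want δ > 0 with 0 < |u − 4| < δ ⇒ |(5u + 1)/(u - 10) + 7/2| < ε.
Combining over a common denominator, (5u + 1)/(u - 10) + 7/2 = [(5u + 1)·(-6) − 21·(u - 10)] / [(-6)·(u - 10)] = -51(u − 4) / ((-6)(u - 10)).
So |(5u + 1)/(u - 10) + 7/2| = 51|u − 4| / (6·|u − 10|).
Restrict δ ≤ 3. Then |u − 4| < 3 gives |u − 10| = |(u − 4) + (-6)| ≥ 6 − 3 = 3.
Hence |(5u + 1)/(u - 10) + 7/2| < 51|u − 4|/(6·3) = (17/6)|u − 4|, which is < ε once |u − 4| < (6/17)ε.
Take δ = min(3, (6/17)ε). Then 0 < |u − 4| < δ forces both bounds, so |(5u + 1)/(u - 10) + 7/2| < ε.

δ = min(3, (6/17)ε)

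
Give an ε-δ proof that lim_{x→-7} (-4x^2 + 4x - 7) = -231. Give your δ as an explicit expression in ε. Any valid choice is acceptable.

Fix ε > 0. We want δ > 0 such that 0 < |x + 7| < δ implies |(-4x^2 + 4x - 7) + 231| < ε.
(-4x^2 + 4x - 7) + 231 = -4x^2 + 4x + 224 = (x + 7)(-4x + 32).
So |(-4x^2 + 4x - 7) + 231| = |x + 7|·|-4x + 32|.
Assume first that |x + 7| < 2, so |x| < 9. Then |-4x + 32| ≤ 4·9 + 32 = 68.
Hence |(-4x^2 + 4x - 7) + 231| ≤ 68|x + 7| < ε provided |x + 7| < ε/68.
Take δ = min(2, ε/68). Then 0 < |x + 7| < δ gives both |x + 7| < 2 and |x + 7| < ε/68, so |(-4x^2 + 4x - 7) + 231| < ε.

δ = min(2, ε/68)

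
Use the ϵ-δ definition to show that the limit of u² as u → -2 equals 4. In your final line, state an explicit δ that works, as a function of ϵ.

Suppose ϵ > 0. We seek δ > 0 with 0 < |u + 2| < δ ⇒ |u² − 4| < ϵ.
Factor: u² − 4 = (u + 2)(u - 2), so |u² − 4| = |u + 2|·|u - 2|.
Restrict δ ≤ 1. Then |u + 2| < 1 gives |u| < 3, so by the triangle inequality |u - 2| ≤ 3 + 2 = 5.
Hence |u² − 4| ≤ 5|u + 2|, which is < ϵ once |u + 2| < ϵ/5.
Take δ = min(1, ϵ/5). If 0 < |u + 2| < δ then both bounds hold and |u² − 4| ≤ 5|u + 2| < 5·(ϵ/5) = ϵ.

δ = min(1, ϵ/5)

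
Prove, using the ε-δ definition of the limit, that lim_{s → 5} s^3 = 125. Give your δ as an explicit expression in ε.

δ = min(1, ε/91)

Suppose ε > 0. We seek δ > 0 with 0 < |s − 5| < δ ⇒ |s^3 − 125| < ε.
Factor: s^3 − 125 = (s − 5)(s^2 + 5s + 25), so |s^3 − 125| = |s − 5|·|s^2 + 5s + 25|.
Impose δ ≤ 1 so that |s| < 6; then |s^2 + 5s + 25| ≤ 91.
Hence |s^3 − 125| ≤ 91|s − 5|, which is < ε once |s − 5| < ε/91.
Take δ = min(1, ε/91). If 0 < |s − 5| < δ then both bounds hold and |s^3 − 125| ≤ 91|s − 5| < 91·(ε/91) = ε.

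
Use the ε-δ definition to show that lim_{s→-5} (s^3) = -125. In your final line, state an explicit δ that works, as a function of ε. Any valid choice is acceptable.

Fix ε > 0. We seek δ > 0 with 0 < |s + 5| < δ ⇒ |s^3 + 125| < ε.
Factor: s^3 + 125 = (s + 5)(s^2 - 5s + 25), so |s^3 + 125| = |s + 5|·|s^2 - 5s + 25|.
Impose δ ≤ 1 so that |s| < 6; then |s^2 - 5s + 25| ≤ 91.
Hence |s^3 + 125| ≤ 91|s + 5|, which is < ε once |s + 5| < ε/91.
Take δ = min(1, ε/91). If 0 < |s + 5| < δ then both bounds hold and |s^3 + 125| ≤ 91|s + 5| < 91·(ε/91) = ε.

δ = min(1, ε/91)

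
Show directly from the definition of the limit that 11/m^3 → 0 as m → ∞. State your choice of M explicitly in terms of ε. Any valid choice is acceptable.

Suppose ε > 0. For m ≥ 1, |11/m^3 − 0| = 11/m^3.
11/m^3 < ε ⇔ m^3 > 11/ε ⇔ m > (11/ε)^{1/3}.
Take M = (11/ε)^{1/3}. Then m > M implies 11/m^3 < ε.

M = (11/ε)^{1/3}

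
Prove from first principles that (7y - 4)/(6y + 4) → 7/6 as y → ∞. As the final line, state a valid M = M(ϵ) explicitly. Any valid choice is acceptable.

M = (13/9)/ϵ

Suppose ϵ > 0. We seek M > 0 such that y > M implies |(7y - 4)/(6y + 4) − (7/6)| < ϵ.
(7y - 4)/(6y + 4) − (7/6) = (6(7y - 4) − 7(6y + 4)) / (6(6y + 4)) = -52/(6(6y + 4)).
For y > 0 we have 6y + 4 > 6y, so |(7y - 4)/(6y + 4) − (7/6)| = 52/(6(6y + 4)) < 52/(6·6y) = (13/9)/y.
Thus |(7y - 4)/(6y + 4) − (7/6)| < ϵ whenever y > (13/9)/ϵ.
Take M = (13/9)/ϵ. If y > M then |(7y - 4)/(6y + 4) − (7/6)| < (13/9)/y < ϵ.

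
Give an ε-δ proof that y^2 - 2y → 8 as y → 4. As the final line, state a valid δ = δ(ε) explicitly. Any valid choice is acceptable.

Fix ε > 0. We want δ > 0 such that 0 < |y − 4| < δ implies |(y^2 - 2y) − 8| < ε.
(y^2 - 2y) − 8 = y^2 - 2y - 8 = (y − 4)(y + 2).
So |(y^2 - 2y) − 8| = |y − 4|·|y + 2|.
Require δ ≤ 1. Then |y − 4| < 1 gives |y| < 5, and by the triangle inequality |y + 2| ≤ 5 + 2 = 7.
Hence |(y^2 - 2y) − 8| ≤ 7|y − 4| < ε provided |y − 4| < ε/7.
Choosing δ = min(1, ε/7) ensures both conditions, hence |(y^2 - 2y) − 8| < ε.

δ = min(1, ε/7)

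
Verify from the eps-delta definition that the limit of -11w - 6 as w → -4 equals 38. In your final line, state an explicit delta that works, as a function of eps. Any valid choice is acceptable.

delta = eps/11

Let eps > 0 be given. We need delta > 0 so that 0 < |w + 4| < delta implies |(-11w - 6) − 38| < eps.
|(-11w - 6) − 38| = |-11w - 44| = 11|w + 4|.
So 11|w + 4| < eps exactly when |w + 4| < eps/11.
Take delta = eps/11. If 0 < |w + 4| < delta then |(-11w - 6) − 38| = 11|w + 4| < 11·(eps/11) = eps.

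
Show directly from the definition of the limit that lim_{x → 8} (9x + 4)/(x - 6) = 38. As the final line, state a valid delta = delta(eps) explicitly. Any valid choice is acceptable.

Suppose eps > 0. We want delta > 0 with 0 < |x − 8| < delta ⇒ |(9x + 4)/(x - 6) − 38| < eps.
Combining over a common denominator, (9x + 4)/(x - 6) − 38 = [(9x + 4)·2 − 76·(x - 6)] / [2·(x - 6)] = -58(x − 8) / (2(x - 6)).
So |(9x + 4)/(x - 6) − 38| = 58|x − 8| / (2·|x − 6|).
Restrict delta ≤ 1. Then |x − 8| < 1 gives |x − 6| = |(x − 8) + 2| ≥ 2 − 1 = 1.
Hence |(9x + 4)/(x - 6) − 38| < 58|x − 8|/(2·1) = 29|x − 8|, which is < eps once |x − 8| < (1/29)eps.
Take delta = min(1, (1/29)eps). Then 0 < |x − 8| < delta forces both bounds, so |(9x + 4)/(x - 6) − 38| < eps.

delta = min(1, (1/29)eps)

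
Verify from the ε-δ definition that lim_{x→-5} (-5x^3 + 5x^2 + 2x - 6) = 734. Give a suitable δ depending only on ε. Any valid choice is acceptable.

δ = min(1, ε/508)

Fix ε > 0. We want δ > 0 such that 0 < |x + 5| < δ implies |(-5x^3 + 5x^2 + 2x - 6) − 734| < ε.
(-5x^3 + 5x^2 + 2x - 6) − 734 = -5x^3 + 5x^2 + 2x - 740 = (x + 5)(-5x^2 + 30x - 148).
So |(-5x^3 + 5x^2 + 2x - 6) − 734| = |x + 5|·|-5x^2 + 30x - 148|.
Require δ ≤ 1. Then |x + 5| < 1 gives |x| < 6, and by the triangle inequality |-5x^2 + 30x - 148| ≤ 5·6^2 + 30·6 + 148 = 508.
Hence |(-5x^3 + 5x^2 + 2x - 6) − 734| ≤ 508|x + 5| < ε provided |x + 5| < ε/508.
Choosing δ = min(1, ε/508) ensures both conditions, hence |(-5x^3 + 5x^2 + 2x - 6) − 734| < ε.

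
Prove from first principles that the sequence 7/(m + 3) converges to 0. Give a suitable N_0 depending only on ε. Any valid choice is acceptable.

N_0 = 7/ε

Let ε > 0 be given. For m ≥ 1, |7/(m + 3) − 0| = 7/(m + 3) ≤ 7/m.
We need 7/m < ε, i.e. m > 7/ε.
Take N_0 = 7/ε. If m > N_0 then |7/(m + 3)| ≤ 7/m < ε.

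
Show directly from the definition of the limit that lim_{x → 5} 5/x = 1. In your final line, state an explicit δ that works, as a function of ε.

Let ε > 0. We seek δ > 0 such that 0 < |x − 5| < δ implies |5/x − 1| < ε.
|5/x − 1| = 5·|5 − x|/(5·|x|) = 5|x − 5|/(5|x|).
Restrict δ ≤ 5/2. Then |x − 5| < 5/2 gives |x| > 5/2, so 5|x| > 25/2.
Then |5/x − 1| < 5|x − 5|/(25/2), which is < ε when |x − 5| < (5/2)ε.
Take δ = min(5/2, (5/2)ε). Then 0 < |x − 5| < δ gives both |x − 5| < 5/2 and |x − 5| < (5/2)ε, so |5/x − 1| < ε.

δ = min(5/2, (5/2)ε)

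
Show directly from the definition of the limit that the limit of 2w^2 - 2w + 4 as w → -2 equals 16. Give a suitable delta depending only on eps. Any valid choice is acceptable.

delta = min(1, eps/12)

Let eps > 0. We want delta > 0 such that 0 < |w + 2| < delta implies |(2w^2 - 2w + 4) − 16| < eps.
(2w^2 - 2w + 4) − 16 = 2w^2 - 2w - 12 = (w + 2)(2w - 6).
So |(2w^2 - 2w + 4) − 16| = |w + 2|·|2w - 6|.
Assume first that |w + 2| < 1, so |w| < 3. Then |2w - 6| ≤ 2·3 + 6 = 12.
Hence |(2w^2 - 2w + 4) − 16| ≤ 12|w + 2| < eps provided |w + 2| < eps/12.
Take delta = min(1, eps/12). Then 0 < |w + 2| < delta gives both |w + 2| < 1 and |w + 2| < eps/12, so |(2w^2 - 2w + 4) − 16| < eps.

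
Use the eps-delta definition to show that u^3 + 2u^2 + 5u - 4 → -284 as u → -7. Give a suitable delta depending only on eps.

delta = min(1, eps/144)

Suppose eps > 0. We want delta > 0 such that 0 < |u + 7| < delta implies |(u^3 + 2u^2 + 5u - 4) + 284| < eps.
(u^3 + 2u^2 + 5u - 4) + 284 = u^3 + 2u^2 + 5u + 280 = (u + 7)(u^2 - 5u + 40).
So |(u^3 + 2u^2 + 5u - 4) + 284| = |u + 7|·|u^2 - 5u + 40|.
Assume first that |u + 7| < 1, so |u| < 8. Then |u^2 - 5u + 40| ≤ 8^2 + 5·8 + 40 = 144.
Hence |(u^3 + 2u^2 + 5u - 4) + 284| ≤ 144|u + 7| < eps provided |u + 7| < eps/144.
Take delta = min(1, eps/144). Then 0 < |u + 7| < delta gives both |u + 7| < 1 and |u + 7| < eps/144, so |(u^3 + 2u^2 + 5u - 4) + 284| < eps.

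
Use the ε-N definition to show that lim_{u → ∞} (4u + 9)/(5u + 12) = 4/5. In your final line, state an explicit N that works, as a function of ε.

Let ε > 0. We seek N > 0 such that u > N implies |(4u + 9)/(5u + 12) − (4/5)| < ε.
(4u + 9)/(5u + 12) − (4/5) = (5(4u + 9) − 4(5u + 12)) / (5(5u + 12)) = -3/(5(5u + 12)).
For u > 0 we have 5u + 12 > 5u, so |(4u + 9)/(5u + 12) − (4/5)| = 3/(5(5u + 12)) < 3/(5·5u) = (3/25)/u.
Thus |(4u + 9)/(5u + 12) − (4/5)| < ε whenever u > (3/25)/ε.
Take N = (3/25)/ε. If u > N then |(4u + 9)/(5u + 12) − (4/5)| < (3/25)/u < ε.

N = (3/25)/ε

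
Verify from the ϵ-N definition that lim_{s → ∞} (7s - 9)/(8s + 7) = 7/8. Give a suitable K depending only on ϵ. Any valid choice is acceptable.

K = (121/64)/ϵ

Fix ϵ > 0. We seek K > 0 such that s > K implies |(7s - 9)/(8s + 7) − (7/8)| < ϵ.
(7s - 9)/(8s + 7) − (7/8) = (8(7s - 9) − 7(8s + 7)) / (8(8s + 7)) = -121/(8(8s + 7)).
For s > 0 we have 8s + 7 > 8s, so |(7s - 9)/(8s + 7) − (7/8)| = 121/(8(8s + 7)) < 121/(8·8s) = (121/64)/s.
Thus |(7s - 9)/(8s + 7) − (7/8)| < ϵ whenever s > (121/64)/ϵ.
Take K = (121/64)/ϵ. If s > K then |(7s - 9)/(8s + 7) − (7/8)| < (121/64)/s < ϵ.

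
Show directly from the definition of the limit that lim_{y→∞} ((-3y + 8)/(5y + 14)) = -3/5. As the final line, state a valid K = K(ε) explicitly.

K = (82/25)/ε

Let ε > 0. We seek K > 0 such that y > K implies |(-3y + 8)/(5y + 14) + 3/5| < ε.
(-3y + 8)/(5y + 14) + 3/5 = (5(-3y + 8) − (-3)(5y + 14)) / (5(5y + 14)) = 82/(5(5y + 14)).
For y > 0 we have 5y + 14 > 5y, so |(-3y + 8)/(5y + 14) + 3/5| = 82/(5(5y + 14)) < 82/(5·5y) = (82/25)/y.
Thus |(-3y + 8)/(5y + 14) + 3/5| < ε whenever y > (82/25)/ε.
Take K = (82/25)/ε. If y > K then |(-3y + 8)/(5y + 14) + 3/5| < (82/25)/y < ε.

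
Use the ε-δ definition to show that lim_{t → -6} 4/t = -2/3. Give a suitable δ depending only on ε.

Fix ε > 0. We seek δ > 0 such that 0 < |t + 6| < δ implies |4/t + 2/3| < ε.
|4/t + 2/3| = 4·|-6 − t|/(6·|t|) = 4|t + 6|/(6|t|).
Require δ ≤ 3 so that |t| > 6 − 3 = 3, hence 6|t| > 18.
Then |4/t + 2/3| < 4|t + 6|/18, which is < ε when |t + 6| < (9/2)ε.
Take δ = min(3, (9/2)ε). Then 0 < |t + 6| < δ gives both |t + 6| < 3 and |t + 6| < (9/2)ε, so |4/t + 2/3| < ε.

δ = min(3, (9/2)ε)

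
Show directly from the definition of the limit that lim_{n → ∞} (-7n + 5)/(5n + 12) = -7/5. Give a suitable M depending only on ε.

M = (109/25)/ε

Fix ε > 0. For n ≥ 1, |(-7n + 5)/(5n + 12) + 7/5| = |109|/(5(5n + 12)) = 109/(5(5n + 12)).
Since 5n + 12 ≥ 5n for n ≥ 1, this is ≤ 109/(5·5n) = (109/25)/n.
So |(-7n + 5)/(5n + 12) + 7/5| < ε whenever n > (109/25)/ε.
Take M = (109/25)/ε. If n > M then |(-7n + 5)/(5n + 12) + 7/5| ≤ (109/25)/n < ε.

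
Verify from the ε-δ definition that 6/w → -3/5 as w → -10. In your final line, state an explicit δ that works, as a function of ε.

Fix ε > 0. We seek δ > 0 such that 0 < |w + 10| < δ implies |6/w + 3/5| < ε.
|6/w + 3/5| = 6·|-10 − w|/(10·|w|) = 6|w + 10|/(10|w|).
Require δ ≤ 5 so that |w| > 10 − 5 = 5, hence 10|w| > 50.
Then |6/w + 3/5| < 6|w + 10|/50, which is < ε when |w + 10| < (25/3)ε.
Take δ = min(5, (25/3)ε). Then 0 < |w + 10| < δ gives both |w + 10| < 5 and |w + 10| < (25/3)ε, so |6/w + 3/5| < ε.

δ = min(5, (25/3)ε)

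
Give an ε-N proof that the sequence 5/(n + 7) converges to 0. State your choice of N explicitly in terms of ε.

N = 5/ε

Let ε > 0. For n ≥ 1, |5/(n + 7) − 0| = 5/(n + 7) ≤ 5/n.
We need 5/n < ε, i.e. n > 5/ε.
Take N = 5/ε. If n > N then |5/(n + 7)| ≤ 5/n < ε.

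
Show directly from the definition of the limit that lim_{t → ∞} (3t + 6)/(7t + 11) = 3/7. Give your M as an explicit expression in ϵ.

M = (9/49)/ϵ

Let ϵ > 0. We seek M > 0 such that t > M implies |(3t + 6)/(7t + 11) − (3/7)| < ϵ.
(3t + 6)/(7t + 11) − (3/7) = (7(3t + 6) − 3(7t + 11)) / (7(7t + 11)) = 9/(7(7t + 11)).
For t > 0 we have 7t + 11 > 7t, so |(3t + 6)/(7t + 11) − (3/7)| = 9/(7(7t + 11)) < 9/(7·7t) = (9/49)/t.
Thus |(3t + 6)/(7t + 11) − (3/7)| < ϵ whenever t > (9/49)/ϵ.
Take M = (9/49)/ϵ. If t > M then |(3t + 6)/(7t + 11) − (3/7)| < (9/49)/t < ϵ.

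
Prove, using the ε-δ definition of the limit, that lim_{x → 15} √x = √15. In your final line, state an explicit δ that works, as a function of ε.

Fix ε > 0. We want δ > 0 such that 0 < |x − 15| < δ implies |√x − √15| < ε.
Rationalise: √x − √15 = (x − 15)/(√x + √15), so |√x − √15| = |x − 15|/(√x + √15).
Restrict δ ≤ 15 so that |x − 15| < 15 forces x > 0, and then √x + √15 > √15.
Hence |√x − √15| < |x − 15|/√15, which is < ε once |x − 15| < √15·ε.
Take δ = min(15, √15·ε). If 0 < |x − 15| < δ then x > 0 and |√x − √15| < |x − 15|/√15 < ε.

δ = min(15, √15·ε)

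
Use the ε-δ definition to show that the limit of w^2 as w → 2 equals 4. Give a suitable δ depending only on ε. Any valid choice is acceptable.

δ = min(1, ε/5)

Suppose ε > 0. We seek δ > 0 with 0 < |w − 2| < δ ⇒ |w^2 − 4| < ε.
Factor: w^2 − 4 = (w − 2)(w + 2), so |w^2 − 4| = |w − 2|·|w + 2|.
Impose δ ≤ 1 so that |w| < 3; then |w + 2| ≤ 5.
Hence |w^2 − 4| ≤ 5|w − 2|, which is < ε once |w − 2| < ε/5.
Take δ = min(1, ε/5). If 0 < |w − 2| < δ then both bounds hold and |w^2 − 4| ≤ 5|w − 2| < 5·(ε/5) = ε.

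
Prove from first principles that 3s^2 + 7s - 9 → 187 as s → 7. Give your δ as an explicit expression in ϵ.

Let ϵ > 0 be given. We want δ > 0 such that 0 < |s − 7| < δ implies |(3s^2 + 7s - 9) − 187| < ϵ.
(3s^2 + 7s - 9) − 187 = 3s^2 + 7s - 196 = (s − 7)(3s + 28).
So |(3s^2 + 7s - 9) − 187| = |s − 7|·|3s + 28|.
Assume first that |s − 7| < 2, so |s| < 9. Then |3s + 28| ≤ 3·9 + 28 = 55.
Hence |(3s^2 + 7s - 9) − 187| ≤ 55|s − 7| < ϵ provided |s − 7| < ϵ/55.
Take δ = min(2, ϵ/55). Then 0 < |s − 7| < δ gives both |s − 7| < 2 and |s − 7| < ϵ/55, so |(3s^2 + 7s - 9) − 187| < ϵ.

δ = min(2, ϵ/55)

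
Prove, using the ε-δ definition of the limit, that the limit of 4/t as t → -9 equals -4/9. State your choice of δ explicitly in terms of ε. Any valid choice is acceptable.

δ = min(9/2, (81/8)ε)

Let ε > 0 be given. We seek δ > 0 such that 0 < |t + 9| < δ implies |4/t + 4/9| < ε.
|4/t + 4/9| = 4·|-9 − t|/(9·|t|) = 4|t + 9|/(9|t|).
Require δ ≤ 9/2 so that |t| > 9 − 9/2 = 9/2, hence 9|t| > 81/2.
Then |4/t + 4/9| < 4|t + 9|/(81/2), which is < ε when |t + 9| < (81/8)ε.
Take δ = min(9/2, (81/8)ε). Then 0 < |t + 9| < δ gives both |t + 9| < 9/2 and |t + 9| < (81/8)ε, so |4/t + 4/9| < ε.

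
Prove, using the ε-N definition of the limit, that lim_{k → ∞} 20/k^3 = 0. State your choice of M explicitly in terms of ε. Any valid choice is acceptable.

Let ε > 0. For k ≥ 1, |20/k^3 − 0| = 20/k^3.
20/k^3 < ε ⇔ k^3 > 20/ε ⇔ k > (20/ε)^{1/3}.
Take M = (20/ε)^{1/3}. Then k > M implies 20/k^3 < ε.

M = (20/ε)^{1/3}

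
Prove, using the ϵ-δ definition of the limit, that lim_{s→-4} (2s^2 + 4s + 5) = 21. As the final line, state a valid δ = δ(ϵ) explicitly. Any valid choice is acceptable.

Fix ϵ > 0. We want δ > 0 such that 0 < |s + 4| < δ implies |(2s^2 + 4s + 5) − 21| < ϵ.
(2s^2 + 4s + 5) − 21 = 2s^2 + 4s - 16 = (s + 4)(2s - 4).
So |(2s^2 + 4s + 5) − 21| = |s + 4|·|2s - 4|.
Assume first that |s + 4| < 1, so |s| < 5. Then |2s - 4| ≤ 2·5 + 4 = 14.
Hence |(2s^2 + 4s + 5) − 21| ≤ 14|s + 4| < ϵ provided |s + 4| < ϵ/14.
Choosing δ = min(1, ϵ/14) ensures both conditions, hence |(2s^2 + 4s + 5) − 21| < ϵ.

δ = min(1, ϵ/14)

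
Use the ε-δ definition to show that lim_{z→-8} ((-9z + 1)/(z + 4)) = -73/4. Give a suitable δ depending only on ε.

Suppose ε > 0. We want δ > 0 with 0 < |z + 8| < δ ⇒ |(-9z + 1)/(z + 4) + 73/4| < ε.
Combining over a common denominator, (-9z + 1)/(z + 4) + 73/4 = [(-9z + 1)·(-4) − 73·(z + 4)] / [(-4)·(z + 4)] = -37(z + 8) / ((-4)(z + 4)).
So |(-9z + 1)/(z + 4) + 73/4| = 37|z + 8| / (4·|z + 4|).
Restrict δ ≤ 2. Then |z + 8| < 2 gives |z + 4| = |(z + 8) + (-4)| ≥ 4 − 2 = 2.
Hence |(-9z + 1)/(z + 4) + 73/4| < 37|z + 8|/(4·2) = (37/8)|z + 8|, which is < ε once |z + 8| < (8/37)ε.
Take δ = min(2, (8/37)ε). Then 0 < |z + 8| < δ forces both bounds, so |(-9z + 1)/(z + 4) + 73/4| < ε.

δ = min(2, (8/37)ε)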